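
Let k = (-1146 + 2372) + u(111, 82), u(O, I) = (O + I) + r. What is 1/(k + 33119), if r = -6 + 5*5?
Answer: 1/34557 ≈ 2.8938e-5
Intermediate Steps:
r = 19 (r = -6 + 25 = 19)
u(O, I) = 19 + I + O (u(O, I) = (O + I) + 19 = (I + O) + 19 = 19 + I + O)
k = 1438 (k = (-1146 + 2372) + (19 + 82 + 111) = 1226 + 212 = 1438)
1/(k + 33119) = 1/(1438 + 33119) = 1/34557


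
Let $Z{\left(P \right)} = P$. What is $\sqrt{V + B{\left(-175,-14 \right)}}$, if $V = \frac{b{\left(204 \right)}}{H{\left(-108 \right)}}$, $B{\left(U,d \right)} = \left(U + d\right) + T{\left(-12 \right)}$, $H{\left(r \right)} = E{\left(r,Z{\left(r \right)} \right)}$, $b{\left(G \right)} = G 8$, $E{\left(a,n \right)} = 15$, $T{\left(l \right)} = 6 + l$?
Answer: $\frac{i \sqrt{2155}}{5} \approx 9.2844 i$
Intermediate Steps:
$b{\left(G \right)} = 8 G$
$H{\left(r \right)} = 15$
$B{\left(U,d \right)} = -6 + U + d$ ($B{\left(U,d \right)} = \left(U + d\right) + \left(6 - 12\right) = \left(U + d\right) - 6 = -6 + U + d$)
$V = \frac{544}{5}$ ($V = \frac{8 \cdot 204}{15} = 1632 \cdot \frac{1}{15} = \frac{544}{5} \approx 108.8$)
$\sqrt{V + B{\left(-175,-14 \right)}} = \sqrt{\frac{544}{5} - 195} = \sqrt{- \frac{431}{5}} = \frac{i \sqrt{2155}}{5}$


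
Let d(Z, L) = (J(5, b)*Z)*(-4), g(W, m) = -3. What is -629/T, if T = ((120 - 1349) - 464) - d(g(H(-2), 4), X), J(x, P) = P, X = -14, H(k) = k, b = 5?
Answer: 629/1753 ≈ 0.35881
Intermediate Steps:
d(Z, L) = -20*Z (d(Z, L) = (5*Z)*(-4) = -20*Z)
T = -1753 (T = ((120 - 1349) - 464) - (-20)*(-3) = (-1229 - 464) - 1*60 = -1693 - 60 = -1753)
-629/T = -629/(-1753) = -629*(-1/1753) = 629/1753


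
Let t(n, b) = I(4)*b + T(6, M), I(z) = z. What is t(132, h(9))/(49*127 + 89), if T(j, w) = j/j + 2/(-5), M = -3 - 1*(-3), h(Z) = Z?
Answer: 61/10520 ≈ 0.0057985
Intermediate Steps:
M = 0 (M = -3 + 3 = 0)
T(j, w) = ⅗ (T(j, w) = 1 + 2*(-⅕) = 1 - ⅖ = ⅗)
t(n, b) = ⅗ + 4*b (t(n, b) = 4*b + ⅗ = ⅗ + 4*b)
t(132, h(9))/(49*127 + 89) = (⅗ + 4*9)/(49*127 + 89) = (⅗ + 36)/(6223 + 89) = (183/5)/6312 = (183/5)*(1/6312) = 61/10520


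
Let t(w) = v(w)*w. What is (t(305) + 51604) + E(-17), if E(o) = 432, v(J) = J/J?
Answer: 52341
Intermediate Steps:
v(J) = 1
t(w) = w (t(w) = 1*w = w)
(t(305) + 51604) + E(-17) = (305 + 51604) + 432 = 51909 + 432 = 52341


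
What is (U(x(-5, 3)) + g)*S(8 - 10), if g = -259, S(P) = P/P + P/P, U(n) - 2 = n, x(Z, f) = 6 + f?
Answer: -496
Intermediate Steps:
U(n) = 2 + n
S(P) = 2 (S(P) = 1 + 1 = 2)
(U(x(-5, 3)) + g)*S(8 - 10) = ((2 + (6 + 3)) - 259)*2 = ((2 + 9) - 259)*2 = (11 - 259)*2 = -248*2 = -496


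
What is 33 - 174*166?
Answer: -28851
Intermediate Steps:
33 - 174*166 = 33 - 28884 = -28851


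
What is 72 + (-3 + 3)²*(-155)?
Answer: 72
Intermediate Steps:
72 + (-3 + 3)²*(-155) = 72 + 0²*(-155) = 72 + 0*(-155) = 72 + 0 = 72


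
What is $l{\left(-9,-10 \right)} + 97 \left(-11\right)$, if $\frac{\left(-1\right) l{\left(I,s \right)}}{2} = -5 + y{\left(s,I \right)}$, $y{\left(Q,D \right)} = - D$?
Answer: $-1075$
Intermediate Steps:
$l{\left(I,s \right)} = 10 + 2 I$ ($l{\left(I,s \right)} = - 2 \left(-5 - I\right) = 10 + 2 I$)
$l{\left(-9,-10 \right)} + 97 \left(-11\right) = \left(10 + 2 \left(-9\right)\right) + 97 \left(-11\right) = \left(10 - 18\right) - 1067 = -8 - 1067 = -1075$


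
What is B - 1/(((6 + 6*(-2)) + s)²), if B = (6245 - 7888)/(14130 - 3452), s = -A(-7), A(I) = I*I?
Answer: -4980753/32300950 ≈ -0.15420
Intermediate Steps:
A(I) = I²
s = -49 (s = -1*(-7)² = -1*49 = -49)
B = -1643/10678 ≈ -0.15387
B - 1/(((6 + 6*(-2)) + s)²) = -1643/10678 - 1/(((6 + 6*(-2)) - 49)²) = -1643/10678 - 1/(((6 - 12) - 49)²) = -1643/10678 - 1/((-6 - 49)²) = -1643/10678 - 1/((-55)²) = -1643/10678 - 1/3025 = -4980753/32300950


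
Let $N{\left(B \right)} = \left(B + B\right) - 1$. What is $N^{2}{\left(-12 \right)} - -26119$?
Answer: $26744$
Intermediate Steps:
$N{\left(B \right)} = -1 + 2 B$ ($N{\left(B \right)} = 2 B - 1 = -1 + 2 B$)
$N^{2}{\left(-12 \right)} - -26119 = \left(-1 + 2 \left(-12\right)\right)^{2} - -26119 = \left(-1 - 24\right)^{2} + 26119 = \left(-25\right)^{2} + 26119 = 625 + 26119 = 26744$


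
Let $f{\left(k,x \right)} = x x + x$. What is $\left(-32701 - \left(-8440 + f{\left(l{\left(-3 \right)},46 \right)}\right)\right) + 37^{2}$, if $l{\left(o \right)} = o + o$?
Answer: $-25054$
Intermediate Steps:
$l{\left(o \right)} = 2 o$
$f{\left(k,x \right)} = x + x^{2}$ ($f{\left(k,x \right)} = x^{2} + x = x + x^{2}$)
$\left(-32701 - \left(-8440 + f{\left(l{\left(-3 \right)},46 \right)}\right)\right) + 37^{2} = \left(-32701 + \left(8440 - 46 \left(1 + 46\right)\right)\right) + 37^{2} = \left(-32701 + \left(8440 - 46 \cdot 47\right)\right) + 1369 = \left(-32701 + \left(8440 - 2162\right)\right) + 1369 = \left(-32701 + 6278\right) + 1369 = -26423 + 1369 = -25054$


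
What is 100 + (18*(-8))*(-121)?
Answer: 17524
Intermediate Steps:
100 + (18*(-8))*(-121) = 100 - 144*(-121) = 100 + 17424 = 17524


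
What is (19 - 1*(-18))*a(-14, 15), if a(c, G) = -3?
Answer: -111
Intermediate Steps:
(19 - 1*(-18))*a(-14, 15) = (19 - 1*(-18))*(-3) = (19 + 18)*(-3) = 37*(-3) = -111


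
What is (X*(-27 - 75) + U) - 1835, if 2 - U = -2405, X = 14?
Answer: -856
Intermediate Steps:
U = 2407 (U = 2 - 1*(-2405) = 2 + 2405 = 2407)
(X*(-27 - 75) + U) - 1835 = (14*(-27 - 75) + 2407) - 1835 = (14*(-102) + 2407) - 1835 = (-1428 + 2407) - 1835 = 979 - 1835 = -856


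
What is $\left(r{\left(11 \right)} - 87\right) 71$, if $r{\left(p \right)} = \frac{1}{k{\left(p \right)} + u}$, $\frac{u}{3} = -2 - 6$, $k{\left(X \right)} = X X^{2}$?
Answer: $- \frac{8073268}{1307} \approx -6176.9$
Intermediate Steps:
$k{\left(X \right)} = X^{3}$
$u = -24$ ($u = 3 \left(-2 - 6\right) = 3 \left(-8\right) = -24$)
$r{\left(p \right)} = \frac{1}{-24 + p^{3}}$ ($r{\left(p \right)} = \frac{1}{p^{3} - 24} = \frac{1}{-24 + p^{3}}$)
$\left(r{\left(11 \right)} - 87\right) 71 = \left(\frac{1}{-24 + 11^{3}} - 87\right) 71 = \left(\frac{1}{-24 + 1331} - 87\right) 71 = \left(\frac{1}{1307} - 87\right) 71 = \left(- \frac{113708}{1307}\right) 71 = - \frac{8073268}{1307}$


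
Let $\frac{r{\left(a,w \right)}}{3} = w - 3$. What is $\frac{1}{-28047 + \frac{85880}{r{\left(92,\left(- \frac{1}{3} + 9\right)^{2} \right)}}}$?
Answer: $- \frac{649}{17944863} \approx -3.6166 \cdot 10^{-5}$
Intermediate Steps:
$r{\left(a,w \right)} = -9 + 3 w$ ($r{\left(a,w \right)} = 3 \left(w - 3\right) = 3 \left(-3 + w\right) = -9 + 3 w$)
$\frac{1}{-28047 + \frac{85880}{r{\left(92,\left(- \frac{1}{3} + 9\right)^{2} \right)}}} = \frac{1}{-28047 + \frac{85880}{-9 + 3 \left(- \frac{1}{3} + 9\right)^{2}}} = \frac{1}{-28047 + \frac{85880}{-9 + 3 \left(\frac{26}{3}\right)^{2}}} = \frac{1}{-28047 + \frac{85880}{-9 + 3 \cdot \frac{676}{9}}} = \frac{1}{-28047 + \frac{85880}{-9 + \frac{676}{3}}} = \frac{1}{-28047 + \frac{85880}{\frac{649}{3}}} = \frac{1}{-28047 + 85880 \cdot \frac{3}{649}} = \frac{1}{-28047 + \frac{257640}{649}} = \frac{1}{- \frac{17944863}{649}} = - \frac{649}{17944863}$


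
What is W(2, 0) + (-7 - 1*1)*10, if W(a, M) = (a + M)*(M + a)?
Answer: -76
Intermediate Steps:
W(a, M) = (M + a)² (W(a, M) = (M + a)*(M + a) = (M + a)²)
W(2, 0) + (-7 - 1*1)*10 = (0 + 2)² + (-7 - 1*1)*10 = 2² + (-7 - 1)*10 = 4 - 8*10 = 4 - 80 = -76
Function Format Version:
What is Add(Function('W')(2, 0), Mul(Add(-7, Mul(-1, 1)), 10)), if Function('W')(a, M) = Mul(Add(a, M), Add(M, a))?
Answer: -76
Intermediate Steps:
Function('W')(a, M) = Pow(Add(M, a), 2) (Function('W')(a, M) = Mul(Add(M, a), Add(M, a)) = Pow(Add(M, a), 2))
Add(Function('W')(2, 0), Mul(Add(-7, Mul(-1, 1)), 10)) = Add(Pow(Add(0, 2), 2), Mul(Add(-7, Mul(-1, 1)), 10)) = Add(Pow(2, 2), Mul(Add(-7, -1), 10)) = Add(4, Mul(-8, 10)) = Add(4, -80) = -76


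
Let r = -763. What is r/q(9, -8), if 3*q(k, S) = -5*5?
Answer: 2289/25 ≈ 91.560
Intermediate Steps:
q(k, S) = -25/3 (q(k, S) = (-5*5)/3 = (⅓)*(-25) = -25/3)
r/q(9, -8) = -763/(-25/3) = -763*(-3/25) = 2289/25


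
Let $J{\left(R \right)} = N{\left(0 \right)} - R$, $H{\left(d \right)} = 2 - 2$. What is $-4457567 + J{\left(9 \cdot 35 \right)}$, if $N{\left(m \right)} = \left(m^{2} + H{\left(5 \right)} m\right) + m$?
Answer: $-4457882$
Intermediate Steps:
$H{\left(d \right)} = 0$
$N{\left(m \right)} = m + m^{2}$ ($N{\left(m \right)} = \left(m^{2} + 0 m\right) + m = \left(m^{2} + 0\right) + m = m^{2} + m = m + m^{2}$)
$J{\left(R \right)} = - R$ ($J{\left(R \right)} = 0 \left(1 + 0\right) - R = 0 \cdot 1 - R = 0 - R = - R$)
$-4457567 + J{\left(9 \cdot 35 \right)} = -4457567 - 9 \cdot 35 = -4457567 - 315 = -4457882$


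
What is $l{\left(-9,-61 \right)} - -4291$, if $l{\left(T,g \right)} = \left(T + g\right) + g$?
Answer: $4160$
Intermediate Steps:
$l{\left(T,g \right)} = T + 2 g$
$l{\left(-9,-61 \right)} - -4291 = \left(-9 + 2 \left(-61\right)\right) - -4291 = \left(-9 - 122\right) + 4291 = -131 + 4291 = 4160$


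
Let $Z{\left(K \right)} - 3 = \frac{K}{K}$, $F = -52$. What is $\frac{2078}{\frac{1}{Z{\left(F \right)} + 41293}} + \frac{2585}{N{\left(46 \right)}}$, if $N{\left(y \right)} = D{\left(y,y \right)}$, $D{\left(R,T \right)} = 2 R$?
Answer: $\frac{7894997857}{92} \approx 8.5815 \cdot 10^{7}$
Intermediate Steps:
$N{\left(y \right)} = 2 y$
$Z{\left(K \right)} = 4$ ($Z{\left(K \right)} = 3 + \frac{K}{K} = 3 + 1 = 4$)
$\frac{2078}{\frac{1}{Z{\left(F \right)} + 41293}} + \frac{2585}{N{\left(46 \right)}} = \frac{2078}{\frac{1}{4 + 41293}} + \frac{2585}{2 \cdot 46} = \frac{2078}{\frac{1}{41297}} + \frac{2585}{92} = 2078 \frac{1}{\frac{1}{41297}} + 2585 \cdot \frac{1}{92} = 2078 \cdot 41297 + \frac{2585}{92} = 85815166 + \frac{2585}{92} = \frac{7894997857}{92}$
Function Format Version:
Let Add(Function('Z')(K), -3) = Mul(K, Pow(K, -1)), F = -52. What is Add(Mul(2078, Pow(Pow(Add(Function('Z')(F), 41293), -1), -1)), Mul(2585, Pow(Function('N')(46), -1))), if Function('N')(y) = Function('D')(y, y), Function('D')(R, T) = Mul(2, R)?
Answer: Rational(7894997857, 92) ≈ 8.5815e+7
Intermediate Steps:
Function('N')(y) = Mul(2, y)
Function('Z')(K) = 4 (Function('Z')(K) = Add(3, Mul(K, Pow(K, -1))) = Add(3, 1) = 4)
Add(Mul(2078, Pow(Pow(Add(Function('Z')(F), 41293), -1), -1)), Mul(2585, Pow(Function('N')(46), -1))) = Add(Mul(2078, Pow(Pow(Add(4, 41293), -1), -1)), Mul(2585, Pow(Mul(2, 46), -1))) = Add(Mul(2078, Pow(Pow(41297, -1), -1)), Mul(2585, Pow(92, -1))) = Add(Mul(2078, Pow(Rational(1, 41297), -1)), Mul(2585, Rational(1, 92))) = Add(Mul(2078, 41297), Rational(2585, 92)) = Add(85815166, Rational(2585, 92)) = Rational(7894997857, 92)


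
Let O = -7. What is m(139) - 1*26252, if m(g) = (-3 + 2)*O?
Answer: -26245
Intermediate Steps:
m(g) = 7 (m(g) = (-3 + 2)*(-7) = -1*(-7) = 7)
m(139) - 1*26252 = 7 - 1*26252 = 7 - 26252 = -26245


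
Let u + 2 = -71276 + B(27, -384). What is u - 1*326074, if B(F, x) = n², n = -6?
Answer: -397316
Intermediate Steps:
B(F, x) = 36 (B(F, x) = (-6)² = 36)
u = -71242 (u = -2 + (-71276 + 36) = -2 - 71240 = -71242)
u - 1*326074 = -71242 - 1*326074 = -71242 - 326074 = -397316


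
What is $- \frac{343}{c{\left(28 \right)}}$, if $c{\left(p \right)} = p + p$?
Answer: $- \frac{49}{8} \approx -6.125$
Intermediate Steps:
$c{\left(p \right)} = 2 p$
$- \frac{343}{c{\left(28 \right)}} = - \frac{343}{2 \cdot 28} = - \frac{343}{56} = \left(-343\right) \frac{1}{56} = - \frac{49}{8}$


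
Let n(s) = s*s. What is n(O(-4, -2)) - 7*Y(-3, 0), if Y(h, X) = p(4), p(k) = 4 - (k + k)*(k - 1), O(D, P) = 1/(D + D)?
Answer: 8961/64 ≈ 140.02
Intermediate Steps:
O(D, P) = 1/(2*D)
p(k) = 4 - 2*k*(-1 + k)
Y(h, X) = -20 (Y(h, X) = 4 - 2*4² + 2*4 = 4 - 2*16 + 8 = 4 - 32 + 8 = -20)
n(s) = s²
n(O(-4, -2)) - 7*Y(-3, 0) = ((½)/(-4))² - 7*(-20) = ((½)*(-¼))² + 140 = (-⅛)² + 140 = 1/64 + 140 = 8961/64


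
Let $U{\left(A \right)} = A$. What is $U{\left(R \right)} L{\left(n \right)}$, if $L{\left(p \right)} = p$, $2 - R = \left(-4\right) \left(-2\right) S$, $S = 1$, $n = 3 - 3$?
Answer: $0$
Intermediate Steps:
$n = 0$
$R = -6$ ($R = 2 - \left(-4\right) \left(-2\right) 1 = 2 - 8 \cdot 1 = 2 - 8 = -6$)
$U{\left(R \right)} L{\left(n \right)} = \left(-6\right) 0 = 0$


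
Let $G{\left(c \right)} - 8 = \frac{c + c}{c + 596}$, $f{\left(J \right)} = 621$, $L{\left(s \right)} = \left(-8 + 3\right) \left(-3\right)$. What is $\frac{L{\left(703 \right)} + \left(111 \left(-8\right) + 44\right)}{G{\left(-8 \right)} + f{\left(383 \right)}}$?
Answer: $- \frac{121863}{92459} \approx -1.318$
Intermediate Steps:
$L{\left(s \right)} = 15$ ($L{\left(s \right)} = \left(-5\right) \left(-3\right) = 15$)
$G{\left(c \right)} = 8 + \frac{2 c}{596 + c}$ ($G{\left(c \right)} = 8 + \frac{c + c}{c + 596} = 8 + \frac{2 c}{596 + c}$)
$\frac{L{\left(703 \right)} + \left(111 \left(-8\right) + 44\right)}{G{\left(-8 \right)} + f{\left(383 \right)}} = \frac{15 + \left(111 \left(-8\right) + 44\right)}{\frac{2 \left(2384 + 5 \left(-8\right)\right)}{596 - 8} + 621} = \frac{15 + \left(-888 + 44\right)}{\frac{2 \left(2384 - 40\right)}{588} + 621} = \frac{15 - 844}{2 \cdot \frac{1}{588} \cdot 2344 + 621} = - \frac{829}{\frac{1172}{147} + 621} = - \frac{829}{\frac{92459}{147}} = \left(-829\right) \frac{147}{92459} = - \frac{121863}{92459}$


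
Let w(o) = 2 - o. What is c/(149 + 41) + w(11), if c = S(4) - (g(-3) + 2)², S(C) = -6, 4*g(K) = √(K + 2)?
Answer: -27519/3040 - I/190 ≈ -9.0523 - 0.0052632*I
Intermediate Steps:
g(K) = √(2 + K)/4 (g(K) = √(K + 2)/4 = √(2 + K)/4)
c = -6 - (2 + I/4)² (c = -6 - (√(2 - 3)/4 + 2)² = -6 - (√(-1)/4 + 2)² = -6 - (I/4 + 2)² = -6 - (2 + I/4)² ≈ -9.9375 - 1.0*I)
c/(149 + 41) + w(11) = (-159/16 - I)/(149 + 41) + (2 - 1*11) = (-159/16 - I)/190 + (2 - 11) = (-159/16 - I)/190 - 9 = (-159/3040 - I/190) - 9 = -27519/3040 - I/190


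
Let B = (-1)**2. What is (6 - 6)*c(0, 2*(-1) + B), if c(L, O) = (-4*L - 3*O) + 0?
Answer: 0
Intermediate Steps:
B = 1
c(L, O) = -4*L - 3*O
(6 - 6)*c(0, 2*(-1) + B) = (6 - 6)*(-4*0 - 3*(2*(-1) + 1)) = 0*(0 - 3*(-2 + 1)) = 0*(0 - 3*(-1)) = 0*(0 + 3) = 0*3 = 0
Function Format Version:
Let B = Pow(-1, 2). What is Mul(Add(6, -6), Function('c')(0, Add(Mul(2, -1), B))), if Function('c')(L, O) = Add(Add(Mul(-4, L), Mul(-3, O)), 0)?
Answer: 0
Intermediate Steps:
B = 1
Function('c')(L, O) = Add(Mul(-4, L), Mul(-3, O))
Mul(Add(6, -6), Function('c')(0, Add(Mul(2, -1), B))) = Mul(Add(6, -6), Add(Mul(-4, 0), Mul(-3, Add(Mul(2, -1), 1)))) = Mul(0, Add(0, Mul(-3, Add(-2, 1)))) = Mul(0, Add(0, Mul(-3, -1))) = Mul(0, Add(0, 3)) = Mul(0, 3) = 0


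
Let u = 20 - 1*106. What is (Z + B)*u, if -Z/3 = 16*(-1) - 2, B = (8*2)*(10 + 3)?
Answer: -22532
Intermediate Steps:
B = 208 (B = 16*13 = 208)
u = -86 (u = 20 - 106 = -86)
Z = 54 (Z = -3*(16*(-1) - 2) = -3*(-16 - 2) = -3*(-18) = 54)
(Z + B)*u = (54 + 208)*(-86) = 262*(-86) = -22532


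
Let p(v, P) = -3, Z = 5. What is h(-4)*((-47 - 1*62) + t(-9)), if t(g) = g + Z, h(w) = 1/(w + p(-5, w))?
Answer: 113/7 ≈ 16.143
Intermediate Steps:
h(w) = 1/(-3 + w) (h(w) = 1/(w - 3) = 1/(-3 + w))
t(g) = 5 + g (t(g) = g + 5 = 5 + g)
h(-4)*((-47 - 1*62) + t(-9)) = ((-47 - 1*62) + (5 - 9))/(-3 - 4) = ((-47 - 62) - 4)/(-7) = -(-109 - 4)/7 = -⅐*(-113) = 113/7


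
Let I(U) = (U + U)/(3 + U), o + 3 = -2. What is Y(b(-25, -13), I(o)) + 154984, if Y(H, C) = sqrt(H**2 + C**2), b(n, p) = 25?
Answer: 154984 + 5*sqrt(26) ≈ 1.5501e+5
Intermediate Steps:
o = -5 (o = -3 - 2 = -5)
I(U) = 2*U/(3 + U) (I(U) = (2*U)/(3 + U) = 2*U/(3 + U))
Y(H, C) = sqrt(C**2 + H**2)
Y(b(-25, -13), I(o)) + 154984 = sqrt((2*(-5)/(3 - 5))**2 + 25**2) + 154984 = sqrt((2*(-5)/(-2))**2 + 625) + 154984 = sqrt((2*(-5)*(-1/2))**2 + 625) + 154984 = sqrt(5**2 + 625) + 154984 = sqrt(25 + 625) + 154984 = sqrt(650) + 154984 = 5*sqrt(26) + 154984 = 154984 + 5*sqrt(26)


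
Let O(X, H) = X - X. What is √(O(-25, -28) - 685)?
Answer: I*√685 ≈ 26.173*I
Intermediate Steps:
O(X, H) = 0
√(O(-25, -28) - 685) = √(0 - 685) = √(-685) = I*√685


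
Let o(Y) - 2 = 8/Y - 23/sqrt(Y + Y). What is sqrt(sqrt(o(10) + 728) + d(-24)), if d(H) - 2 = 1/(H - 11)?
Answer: sqrt(9660 + 490*sqrt(10)*sqrt(7308 - 23*sqrt(5)))/70 ≈ 5.3768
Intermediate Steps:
d(H) = 2 + 1/(-11 + H) (d(H) = 2 + 1/(H - 11) = 2 + 1/(-11 + H))
o(Y) = 2 + 8/Y - 23*sqrt(2)/(2*sqrt(Y)) (o(Y) = 2 + (8/Y - 23/sqrt(Y + Y)) = 2 + (8/Y - 23*sqrt(2)/(2*sqrt(Y))) = 2 + 8/Y - 23*sqrt(2)/(2*sqrt(Y)))
sqrt(sqrt(o(10) + 728) + d(-24)) = sqrt(sqrt((2 + 8/10 - 23*sqrt(2)/(2*sqrt(10))) + 728) + (-21 + 2*(-24))/(-11 - 24)) = sqrt(sqrt((2 + 8*(1/10) - 23*sqrt(2)*sqrt(10)/10/2) + 728) + (-21 - 48)/(-35)) = sqrt(sqrt((2 + 4/5 - 23*sqrt(5)/10) + 728) - 1/35*(-69)) = sqrt(sqrt((14/5 - 23*sqrt(5)/10) + 728) + 69/35) = sqrt(sqrt(3654/5 - 23*sqrt(5)/10) + 69/35) = sqrt(69/35 + sqrt(3654/5 - 23*sqrt(5)/10))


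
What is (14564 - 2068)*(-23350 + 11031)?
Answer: -153938224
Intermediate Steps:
(14564 - 2068)*(-23350 + 11031) = 12496*(-12319) = -153938224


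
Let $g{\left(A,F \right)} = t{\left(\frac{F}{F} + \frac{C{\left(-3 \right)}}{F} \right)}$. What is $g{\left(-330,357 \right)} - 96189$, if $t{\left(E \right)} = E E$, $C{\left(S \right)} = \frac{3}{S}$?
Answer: $- \frac{12259065125}{127449} \approx -96188.0$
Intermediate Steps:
$t{\left(E \right)} = E^{2}$
$g{\left(A,F \right)} = \left(1 - \frac{1}{F}\right)^{2}$ ($g{\left(A,F \right)} = \left(\frac{F}{F} + \frac{3 \frac{1}{-3}}{F}\right)^{2} = \left(1 + \frac{3 \left(- \frac{1}{3}\right)}{F}\right)^{2} = \left(1 - \frac{1}{F}\right)^{2}$)
$g{\left(-330,357 \right)} - 96189 = \frac{\left(-1 + 357\right)^{2}}{127449} - 96189 = \frac{356^{2}}{127449} - 96189 = \frac{1}{127449} \cdot 126736 - 96189 = \frac{126736}{127449} - 96189 = - \frac{12259065125}{127449}$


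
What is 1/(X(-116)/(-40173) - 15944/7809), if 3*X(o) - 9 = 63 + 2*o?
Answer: -313710957/640101832 ≈ -0.49010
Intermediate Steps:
X(o) = 24 + 2*o/3 (X(o) = 3 + (63 + 2*o)/3 = 3 + (21 + 2*o/3) = 24 + 2*o/3)
1/(X(-116)/(-40173) - 15944/7809) = 1/((24 + (⅔)*(-116))/(-40173) - 15944/7809) = 1/((24 - 232/3)*(-1/40173) - 15944*1/7809) = 1/(-160/3*(-1/40173) - 15944/7809) = 1/(160/120519 - 15944/7809) = 1/(-640101832/313710957) = -313710957/640101832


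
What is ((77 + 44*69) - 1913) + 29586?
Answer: 30786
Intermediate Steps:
((77 + 44*69) - 1913) + 29586 = ((77 + 3036) - 1913) + 29586 = (3113 - 1913) + 29586 = 1200 + 29586 = 30786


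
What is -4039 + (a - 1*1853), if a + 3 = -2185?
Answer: -8080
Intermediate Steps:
a = -2188 (a = -3 - 2185 = -2188)
-4039 + (a - 1*1853) = -4039 + (-2188 - 1*1853) = -4039 + (-2188 - 1853) = -4039 - 4041 = -8080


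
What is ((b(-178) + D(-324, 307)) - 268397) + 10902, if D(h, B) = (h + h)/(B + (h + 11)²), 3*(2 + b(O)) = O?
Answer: -18983705147/73707 ≈ -2.5756e+5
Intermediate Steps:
b(O) = -2 + O/3
D(h, B) = 2*h/(B + (11 + h)²) (D(h, B) = (2*h)/(B + (11 + h)²) = 2*h/(B + (11 + h)²))
((b(-178) + D(-324, 307)) - 268397) + 10902 = (((-2 + (⅓)*(-178)) + 2*(-324)/(307 + (11 - 324)²)) - 268397) + 10902 = (((-2 - 178/3) + 2*(-324)/(307 + (-313)²)) - 268397) + 10902 = ((-184/3 + 2*(-324)/(307 + 97969)) - 268397) + 10902 = ((-184/3 + 2*(-324)/98276) - 268397) + 10902 = ((-184/3 + 2*(-324)*(1/98276)) - 268397) + 10902 = ((-184/3 - 162/24569) - 268397) + 10902 = (-4521182/73707 - 268397) + 10902 = -19787258861/73707 + 10902 = -18983705147/73707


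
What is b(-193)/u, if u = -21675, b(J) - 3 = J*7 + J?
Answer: 1541/21675 ≈ 0.071096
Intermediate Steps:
b(J) = 3 + 8*J (b(J) = 3 + (J*7 + J) = 3 + (7*J + J) = 3 + 8*J)
b(-193)/u = (3 + 8*(-193))/(-21675) = (3 - 1544)*(-1/21675) = -1541*(-1/21675) = 1541/21675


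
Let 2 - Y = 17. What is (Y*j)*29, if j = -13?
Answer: 5655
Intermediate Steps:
Y = -15 (Y = 2 - 1*17 = 2 - 17 = -15)
(Y*j)*29 = -15*(-13)*29 = 195*29 = 5655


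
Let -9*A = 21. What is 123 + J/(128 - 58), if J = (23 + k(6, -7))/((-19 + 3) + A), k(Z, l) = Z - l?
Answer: 236721/1925 ≈ 122.97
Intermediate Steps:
A = -7/3 (A = -⅑*21 = -7/3 ≈ -2.3333)
J = -108/55 (J = (23 + (6 - 1*(-7)))/((-19 + 3) - 7/3) = (23 + (6 + 7))/(-16 - 7/3) = (23 + 13)/(-55/3) = 36*(-3/55) = -108/55 ≈ -1.9636)
123 + J/(128 - 58) = 123 - 108/55/(128 - 58) = 123 - 108/55/70 = 123 + (1/70)*(-108/55) = 123 - 54/1925 = 236721/1925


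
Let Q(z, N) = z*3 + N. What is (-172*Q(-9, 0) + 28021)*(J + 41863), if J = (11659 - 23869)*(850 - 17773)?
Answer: 6750930851845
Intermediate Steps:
Q(z, N) = N + 3*z (Q(z, N) = 3*z + N = N + 3*z)
J = 206629830 (J = -12210*(-16923) = 206629830)
(-172*Q(-9, 0) + 28021)*(J + 41863) = (-172*(0 + 3*(-9)) + 28021)*(206629830 + 41863) = (-172*(0 - 27) + 28021)*206671693 = (-172*(-27) + 28021)*206671693 = (4644 + 28021)*206671693 = 32665*206671693 = 6750930851845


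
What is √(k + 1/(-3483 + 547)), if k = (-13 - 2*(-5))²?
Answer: √19394482/1468 ≈ 2.9999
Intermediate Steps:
k = 9 (k = (-13 + 10)² = (-3)² = 9)
√(k + 1/(-3483 + 547)) = √(9 + 1/(-3483 + 547)) = √(9 + 1/(-2936)) = √(9 - 1/2936) = √(26423/2936) = √19394482/1468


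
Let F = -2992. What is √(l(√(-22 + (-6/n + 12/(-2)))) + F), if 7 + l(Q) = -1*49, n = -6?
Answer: 2*I*√762 ≈ 55.209*I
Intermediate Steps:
l(Q) = -56 (l(Q) = -7 - 1*49 = -7 - 49 = -56)
√(l(√(-22 + (-6/n + 12/(-2)))) + F) = √(-56 - 2992) = √(-3048) = 2*I*√762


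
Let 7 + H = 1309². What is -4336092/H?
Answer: -26766/10577 ≈ -2.5306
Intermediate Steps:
H = 1713474 (H = -7 + 1309² = -7 + 1713481 = 1713474)
-4336092/H = -4336092/1713474 = -4336092*1/1713474 = -26766/10577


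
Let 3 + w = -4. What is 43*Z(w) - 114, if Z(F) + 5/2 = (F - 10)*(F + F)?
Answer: 20025/2 ≈ 10013.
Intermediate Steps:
w = -7 (w = -3 - 4 = -7)
Z(F) = -5/2 + 2*F*(-10 + F) (Z(F) = -5/2 + (F - 10)*(F + F) = -5/2 + (-10 + F)*(2*F) = -5/2 + 2*F*(-10 + F))
43*Z(w) - 114 = 43*(-5/2 - 20*(-7) + 2*(-7)**2) - 114 = 43*(-5/2 + 140 + 2*49) - 114 = 43*(-5/2 + 140 + 98) - 114 = 43*(471/2) - 114 = 20253/2 - 114 = 20025/2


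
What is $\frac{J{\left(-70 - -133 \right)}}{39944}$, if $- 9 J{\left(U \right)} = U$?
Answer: $- \frac{7}{39944} \approx -0.00017525$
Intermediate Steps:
$J{\left(U \right)} = - \frac{U}{9}$
$\frac{J{\left(-70 - -133 \right)}}{39944} = \frac{\left(- \frac{1}{9}\right) \left(-70 - -133\right)}{39944} = - \frac{-70 + 133}{9} \cdot \frac{1}{39944} = \left(- \frac{1}{9}\right) 63 \cdot \frac{1}{39944} = \left(-7\right) \frac{1}{39944} = - \frac{7}{39944}$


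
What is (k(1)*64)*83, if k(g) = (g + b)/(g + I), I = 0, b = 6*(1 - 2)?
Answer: -26560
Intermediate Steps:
b = -6 (b = 6*(-1) = -6)
k(g) = (-6 + g)/g (k(g) = (g - 6)/(g + 0) = (-6 + g)/g)
(k(1)*64)*83 = (((-6 + 1)/1)*64)*83 = ((1*(-5))*64)*83 = -5*64*83 = -320*83 = -26560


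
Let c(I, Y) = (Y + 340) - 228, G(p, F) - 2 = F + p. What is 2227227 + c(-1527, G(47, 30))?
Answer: 2227418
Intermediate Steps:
G(p, F) = 2 + F + p (G(p, F) = 2 + (F + p) = 2 + F + p)
c(I, Y) = 112 + Y (c(I, Y) = (340 + Y) - 228 = 112 + Y)
2227227 + c(-1527, G(47, 30)) = 2227227 + (112 + (2 + 30 + 47)) = 2227227 + (112 + 79) = 2227227 + 191 = 2227418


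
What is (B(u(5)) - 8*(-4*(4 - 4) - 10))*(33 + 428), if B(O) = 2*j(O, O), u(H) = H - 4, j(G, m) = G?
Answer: 37802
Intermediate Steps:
u(H) = -4 + H
B(O) = 2*O
(B(u(5)) - 8*(-4*(4 - 4) - 10))*(33 + 428) = (2*(-4 + 5) - 8*(-4*(4 - 4) - 10))*(33 + 428) = (2*1 - 8*(-4*0 - 10))*461 = (2 - 8*(0 - 10))*461 = (2 - 8*(-10))*461 = (2 + 80)*461 = 82*461 = 37802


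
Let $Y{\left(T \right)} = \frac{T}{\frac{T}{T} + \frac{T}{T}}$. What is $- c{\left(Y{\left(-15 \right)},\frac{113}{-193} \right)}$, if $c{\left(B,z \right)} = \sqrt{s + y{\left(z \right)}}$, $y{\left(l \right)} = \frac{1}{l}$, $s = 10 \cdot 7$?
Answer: $- \frac{\sqrt{872021}}{113} \approx -8.2639$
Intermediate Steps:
$s = 70$
$Y{\left(T \right)} = \frac{T}{2}$ ($Y{\left(T \right)} = \frac{T}{1 + 1} = \frac{T}{2}$)
$c{\left(B,z \right)} = \sqrt{70 + \frac{1}{z}}$
$- c{\left(Y{\left(-15 \right)},\frac{113}{-193} \right)} = - \sqrt{70 + \frac{1}{113 \frac{1}{-193}}} = - \sqrt{70 + \frac{1}{113 \left(- \frac{1}{193}\right)}} = - \sqrt{70 + \frac{1}{- \frac{113}{193}}} = - \sqrt{70 - \frac{193}{113}} = - \sqrt{\frac{7717}{113}} = - \frac{\sqrt{872021}}{113}$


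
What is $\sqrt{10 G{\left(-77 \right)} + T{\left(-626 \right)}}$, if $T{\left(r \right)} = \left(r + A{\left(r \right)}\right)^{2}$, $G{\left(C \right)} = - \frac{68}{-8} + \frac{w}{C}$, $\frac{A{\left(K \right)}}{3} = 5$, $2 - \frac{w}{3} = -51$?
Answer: $\frac{4 \sqrt{138362609}}{77} \approx 611.05$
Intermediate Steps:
$w = 159$ ($w = 6 - -153 = 6 + 153 = 159$)
$A{\left(K \right)} = 15$ ($A{\left(K \right)} = 3 \cdot 5 = 15$)
$G{\left(C \right)} = \frac{17}{2} + \frac{159}{C}$ ($G{\left(C \right)} = - \frac{68}{-8} + \frac{159}{C} = \left(-68\right) \left(- \frac{1}{8}\right) + \frac{159}{C} = \frac{17}{2} + \frac{159}{C}$)
$T{\left(r \right)} = \left(15 + r\right)^{2}$ ($T{\left(r \right)} = \left(r + 15\right)^{2} = \left(15 + r\right)^{2}$)
$\sqrt{10 G{\left(-77 \right)} + T{\left(-626 \right)}} = \sqrt{10 \left(\frac{17}{2} + \frac{159}{-77}\right) + \left(15 - 626\right)^{2}} = \sqrt{10 \left(\frac{17}{2} + 159 \left(- \frac{1}{77}\right)\right) + \left(-611\right)^{2}} = \sqrt{10 \left(\frac{17}{2} - \frac{159}{77}\right) + 373321} = \sqrt{10 \cdot \frac{991}{154} + 373321} = \sqrt{\frac{4955}{77} + 373321} = \sqrt{\frac{28750672}{77}} = \frac{4 \sqrt{138362609}}{77}$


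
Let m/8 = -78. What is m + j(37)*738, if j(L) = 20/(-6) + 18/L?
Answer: -100824/37 ≈ -2725.0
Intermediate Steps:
m = -624 (m = 8*(-78) = -624)
j(L) = -10/3 + 18/L (j(L) = 20*(-⅙) + 18/L = -10/3 + 18/L)
m + j(37)*738 = -624 + (-10/3 + 18/37)*738 = -624 - 316/111*738 = -624 - 77736/37 = -100824/37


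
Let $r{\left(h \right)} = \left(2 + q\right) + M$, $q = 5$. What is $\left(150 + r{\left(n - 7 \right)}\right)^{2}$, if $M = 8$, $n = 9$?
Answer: $27225$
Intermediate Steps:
$r{\left(h \right)} = 15$ ($r{\left(h \right)} = \left(2 + 5\right) + 8 = 7 + 8 = 15$)
$\left(150 + r{\left(n - 7 \right)}\right)^{2} = \left(150 + 15\right)^{2} = 165^{2} = 27225$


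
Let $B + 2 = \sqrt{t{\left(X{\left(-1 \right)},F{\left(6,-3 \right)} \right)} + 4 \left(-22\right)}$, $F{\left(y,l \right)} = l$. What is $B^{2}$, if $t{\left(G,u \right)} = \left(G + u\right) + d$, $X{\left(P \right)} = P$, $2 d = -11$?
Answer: $\frac{\left(4 - i \sqrt{390}\right)^{2}}{4} \approx -93.5 - 39.497 i$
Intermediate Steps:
$d = - \frac{11}{2}$ ($d = \frac{1}{2} \left(-11\right) = - \frac{11}{2} \approx -5.5$)
$t{\left(G,u \right)} = - \frac{11}{2} + G + u$ ($t{\left(G,u \right)} = \left(G + u\right) - \frac{11}{2} = - \frac{11}{2} + G + u$)
$B = -2 + \frac{i \sqrt{390}}{2}$ ($B = -2 + \sqrt{\left(- \frac{11}{2} - 1 - 3\right) + 4 \left(-22\right)} = -2 + \sqrt{- \frac{19}{2} - 88} = -2 + \sqrt{- \frac{195}{2}} = -2 + \frac{i \sqrt{390}}{2} \approx -2.0 + 9.8742 i$)
$B^{2} = \left(-2 + \frac{i \sqrt{390}}{2}\right)^{2}$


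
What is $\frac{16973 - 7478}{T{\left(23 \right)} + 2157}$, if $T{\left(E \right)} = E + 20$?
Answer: $\frac{1899}{440} \approx 4.3159$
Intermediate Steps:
$T{\left(E \right)} = 20 + E$
$\frac{16973 - 7478}{T{\left(23 \right)} + 2157} = \frac{16973 - 7478}{\left(20 + 23\right) + 2157} = \frac{9495}{43 + 2157} = \frac{9495}{2200} = 9495 \cdot \frac{1}{2200} = \frac{1899}{440}$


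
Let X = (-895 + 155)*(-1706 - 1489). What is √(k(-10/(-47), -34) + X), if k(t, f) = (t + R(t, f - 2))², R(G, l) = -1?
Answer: √5222740069/47 ≈ 1537.6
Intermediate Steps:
X = 2364300 (X = -740*(-3195) = 2364300)
k(t, f) = (-1 + t)² (k(t, f) = (t - 1)² = (-1 + t)²)
√(k(-10/(-47), -34) + X) = √((-1 - 10/(-47))² + 2364300) = √((-1 - 10*(-1/47))² + 2364300) = √((-1 + 10/47)² + 2364300) = √((-37/47)² + 2364300) = √(1369/2209 + 2364300) = √(5222740069/2209) = √5222740069/47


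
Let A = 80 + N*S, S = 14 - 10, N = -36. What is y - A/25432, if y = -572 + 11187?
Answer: 33745093/3179 ≈ 10615.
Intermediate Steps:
S = 4
A = -64 (A = 80 - 36*4 = 80 - 144 = -64)
y = 10615
y - A/25432 = 10615 - (-64)/25432 = 10615 - 1*(-8/3179) = 10615 + 8/3179 = 33745093/3179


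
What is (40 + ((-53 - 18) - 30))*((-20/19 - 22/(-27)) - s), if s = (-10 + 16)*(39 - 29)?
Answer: 1885022/513 ≈ 3674.5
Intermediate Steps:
s = 60 (s = 6*10 = 60)
(40 + ((-53 - 18) - 30))*((-20/19 - 22/(-27)) - s) = (40 + ((-53 - 18) - 30))*((-20/19 - 22/(-27)) - 1*60) = (40 + (-71 - 30))*((-20*1/19 - 22*(-1/27)) - 60) = (40 - 101)*((-20/19 + 22/27) - 60) = -61*(-122/513 - 60) = -61*(-30902/513) = 1885022/513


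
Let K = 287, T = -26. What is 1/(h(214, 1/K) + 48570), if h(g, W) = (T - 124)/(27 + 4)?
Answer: 31/1505520 ≈ 2.0591e-5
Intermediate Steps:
h(g, W) = -150/31 (h(g, W) = (-26 - 124)/(27 + 4) = -150/31)
1/(h(214, 1/K) + 48570) = 1/(-150/31 + 48570) = 1/(1505520/31) = 31/1505520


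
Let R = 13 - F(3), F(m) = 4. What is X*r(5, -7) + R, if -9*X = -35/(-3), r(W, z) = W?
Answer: 68/27 ≈ 2.5185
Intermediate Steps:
X = -35/27 (X = -(-35)/(9*(-3)) = -(-35)*(-1)/(9*3) = -⅑*35/3 = -35/27 ≈ -1.2963)
R = 9 (R = 13 - 1*4 = 13 - 4 = 9)
X*r(5, -7) + R = -35/27*5 + 9 = -175/27 + 9 = 68/27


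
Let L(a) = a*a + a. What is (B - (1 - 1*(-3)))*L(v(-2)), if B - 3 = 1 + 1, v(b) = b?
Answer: 2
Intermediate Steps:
B = 5 (B = 3 + (1 + 1) = 3 + 2 = 5)
L(a) = a + a**2 (L(a) = a**2 + a = a + a**2)
(B - (1 - 1*(-3)))*L(v(-2)) = (5 - (1 - 1*(-3)))*(-2*(1 - 2)) = (5 - (1 + 3))*(-2*(-1)) = (5 - 1*4)*2 = (5 - 4)*2 = 1*2 = 2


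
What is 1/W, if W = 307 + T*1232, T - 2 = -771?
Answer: -1/947101 ≈ -1.0559e-6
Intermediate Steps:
T = -769 (T = 2 - 771 = -769)
W = -947101 (W = 307 - 769*1232 = 307 - 947408 = -947101)
1/W = 1/(-947101) = -1/947101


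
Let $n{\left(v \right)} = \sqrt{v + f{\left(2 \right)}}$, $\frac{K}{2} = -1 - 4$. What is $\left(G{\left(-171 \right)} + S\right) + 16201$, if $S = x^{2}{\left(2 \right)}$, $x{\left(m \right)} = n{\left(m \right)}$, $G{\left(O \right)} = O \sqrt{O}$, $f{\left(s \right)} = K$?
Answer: $16193 - 513 i \sqrt{19} \approx 16193.0 - 2236.1 i$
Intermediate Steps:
$K = -10$ ($K = 2 \left(-1 - 4\right) = 2 \left(-5\right) = -10$)
$f{\left(s \right)} = -10$
$n{\left(v \right)} = \sqrt{-10 + v}$ ($n{\left(v \right)} = \sqrt{v - 10} = \sqrt{-10 + v}$)
$G{\left(O \right)} = O^{\frac{3}{2}}$
$x{\left(m \right)} = \sqrt{-10 + m}$
$S = -8$ ($S = \left(\sqrt{-10 + 2}\right)^{2} = \left(\sqrt{-8}\right)^{2} = \left(2 i \sqrt{2}\right)^{2} = -8$)
$\left(G{\left(-171 \right)} + S\right) + 16201 = \left(\left(-171\right)^{\frac{3}{2}} - 8\right) + 16201 = \left(- 513 i \sqrt{19} - 8\right) + 16201 = \left(-8 - 513 i \sqrt{19}\right) + 16201 = 16193 - 513 i \sqrt{19}$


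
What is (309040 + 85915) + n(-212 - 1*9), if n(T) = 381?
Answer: 395336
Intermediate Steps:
(309040 + 85915) + n(-212 - 1*9) = (309040 + 85915) + 381 = 394955 + 381 = 395336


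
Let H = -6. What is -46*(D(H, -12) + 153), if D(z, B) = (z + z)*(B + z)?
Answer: -16974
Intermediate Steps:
D(z, B) = 2*z*(B + z) (D(z, B) = (2*z)*(B + z) = 2*z*(B + z))
-46*(D(H, -12) + 153) = -46*(2*(-6)*(-12 - 6) + 153) = -46*(2*(-6)*(-18) + 153) = -46*(216 + 153) = -46*369 = -16974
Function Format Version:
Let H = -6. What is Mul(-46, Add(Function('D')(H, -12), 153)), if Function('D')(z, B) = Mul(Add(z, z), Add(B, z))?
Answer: -16974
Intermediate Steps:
Function('D')(z, B) = Mul(2, z, Add(B, z)) (Function('D')(z, B) = Mul(Mul(2, z), Add(B, z)) = Mul(2, z, Add(B, z)))
Mul(-46, Add(Function('D')(H, -12), 153)) = Mul(-46, Add(Mul(2, -6, Add(-12, -6)), 153)) = Mul(-46, Add(Mul(2, -6, -18), 153)) = Mul(-46, Add(216, 153)) = Mul(-46, 369) = -16974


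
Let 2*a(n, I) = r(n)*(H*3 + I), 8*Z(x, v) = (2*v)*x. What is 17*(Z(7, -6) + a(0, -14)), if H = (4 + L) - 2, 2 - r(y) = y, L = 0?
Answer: -629/2 ≈ -314.50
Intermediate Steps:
r(y) = 2 - y
Z(x, v) = v*x/4 (Z(x, v) = ((2*v)*x)/8 = (2*v*x)/8 = v*x/4)
H = 2 (H = (4 + 0) - 2 = 4 - 2 = 2)
a(n, I) = (2 - n)*(6 + I)/2 (a(n, I) = ((2 - n)*(2*3 + I))/2 = ((2 - n)*(6 + I))/2 = (2 - n)*(6 + I)/2)
17*(Z(7, -6) + a(0, -14)) = 17*((1/4)*(-6)*7 - (-2 + 0)*(6 - 14)/2) = 17*(-21/2 - 1/2*(-2)*(-8)) = 17*(-21/2 - 8) = 17*(-37/2) = -629/2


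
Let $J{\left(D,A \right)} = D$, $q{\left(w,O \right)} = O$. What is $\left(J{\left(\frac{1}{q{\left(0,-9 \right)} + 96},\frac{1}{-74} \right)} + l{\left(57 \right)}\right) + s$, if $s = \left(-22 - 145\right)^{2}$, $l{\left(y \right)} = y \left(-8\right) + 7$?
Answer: $\frac{2387281}{87} \approx 27440.0$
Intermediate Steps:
$l{\left(y \right)} = 7 - 8 y$ ($l{\left(y \right)} = - 8 y + 7 = 7 - 8 y$)
$s = 27889$ ($s = \left(-167\right)^{2} = 27889$)
$\left(J{\left(\frac{1}{q{\left(0,-9 \right)} + 96},\frac{1}{-74} \right)} + l{\left(57 \right)}\right) + s = \left(\frac{1}{-9 + 96} + \left(7 - 456\right)\right) + 27889 = \left(\frac{1}{87} + \left(7 - 456\right)\right) + 27889 = \left(\frac{1}{87} - 449\right) + 27889 = - \frac{39062}{87} + 27889 = \frac{2387281}{87}$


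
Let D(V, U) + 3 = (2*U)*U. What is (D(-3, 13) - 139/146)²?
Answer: 2378610441/21316 ≈ 1.1159e+5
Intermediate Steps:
D(V, U) = -3 + 2*U² (D(V, U) = -3 + (2*U)*U = -3 + 2*U²)
(D(-3, 13) - 139/146)² = ((-3 + 2*13²) - 139/146)² = ((-3 + 2*169) - 139*1/146)² = ((-3 + 338) - 139/146)² = (335 - 139/146)² = (48771/146)² = 2378610441/21316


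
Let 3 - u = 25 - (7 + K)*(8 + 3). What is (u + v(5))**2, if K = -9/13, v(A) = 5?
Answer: 463761/169 ≈ 2744.1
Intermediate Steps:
K = -9/13 (K = -9*1/13 = -9/13 ≈ -0.69231)
u = 616/13 (u = 3 - (25 - (7 - 9/13)*(8 + 3)) = 3 - (25 - 82*11/13) = 3 - (25 - 1*902/13) = 3 - (25 - 902/13) = 3 - 1*(-577/13) = 3 + 577/13 = 616/13 ≈ 47.385)
(u + v(5))**2 = (616/13 + 5)**2 = (681/13)**2 = 463761/169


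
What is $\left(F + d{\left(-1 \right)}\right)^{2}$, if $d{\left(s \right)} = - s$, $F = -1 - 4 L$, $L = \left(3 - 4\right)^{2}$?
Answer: $16$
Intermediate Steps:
$L = 1$ ($L = \left(-1\right)^{2} = 1$)
$F = -5$ ($F = -1 - 4 = -5$)
$\left(F + d{\left(-1 \right)}\right)^{2} = \left(-5 - -1\right)^{2} = \left(-5 + 1\right)^{2} = \left(-4\right)^{2} = 16$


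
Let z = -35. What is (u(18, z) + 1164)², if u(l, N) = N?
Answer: 1274641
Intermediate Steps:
(u(18, z) + 1164)² = (-35 + 1164)² = 1129² = 1274641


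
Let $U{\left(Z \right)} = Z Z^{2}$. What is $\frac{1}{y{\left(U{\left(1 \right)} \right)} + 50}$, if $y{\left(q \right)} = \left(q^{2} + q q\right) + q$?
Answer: $\frac{1}{53} \approx 0.018868$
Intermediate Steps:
$U{\left(Z \right)} = Z^{3}$
$y{\left(q \right)} = q + 2 q^{2}$ ($y{\left(q \right)} = \left(q^{2} + q^{2}\right) + q = 2 q^{2} + q = q + 2 q^{2}$)
$\frac{1}{y{\left(U{\left(1 \right)} \right)} + 50} = \frac{1}{1^{3} \left(1 + 2 \cdot 1^{3}\right) + 50} = \frac{1}{1 \left(1 + 2 \cdot 1\right) + 50} = \frac{1}{1 \left(1 + 2\right) + 50} = \frac{1}{1 \cdot 3 + 50} = \frac{1}{3 + 50} = \frac{1}{53}$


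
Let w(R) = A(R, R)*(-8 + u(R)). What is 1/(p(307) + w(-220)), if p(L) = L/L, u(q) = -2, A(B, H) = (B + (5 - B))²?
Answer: -1/249 ≈ -0.0040161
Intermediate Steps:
A(B, H) = 25 (A(B, H) = 5² = 25)
p(L) = 1
w(R) = -250 (w(R) = 25*(-8 - 2) = 25*(-10) = -250)
1/(p(307) + w(-220)) = 1/(1 - 250) = 1/(-249) = -1/249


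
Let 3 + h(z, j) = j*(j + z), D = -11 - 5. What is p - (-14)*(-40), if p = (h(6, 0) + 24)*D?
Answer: -896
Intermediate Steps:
D = -16
h(z, j) = -3 + j*(j + z)
p = -336 (p = ((-3 + 0² + 0*6) + 24)*(-16) = ((-3 + 0 + 0) + 24)*(-16) = (-3 + 24)*(-16) = 21*(-16) = -336)
p - (-14)*(-40) = -336 - (-14)*(-40) = -336 - 1*560 = -336 - 560 = -896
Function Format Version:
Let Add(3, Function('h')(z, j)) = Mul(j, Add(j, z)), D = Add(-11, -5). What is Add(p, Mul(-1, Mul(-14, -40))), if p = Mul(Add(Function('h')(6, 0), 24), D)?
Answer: -896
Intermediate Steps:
D = -16
Function('h')(z, j) = Add(-3, Mul(j, Add(j, z)))
p = -336 (p = Mul(Add(Add(-3, Pow(0, 2), Mul(0, 6)), 24), -16) = Mul(Add(Add(-3, 0, 0), 24), -16) = Mul(Add(-3, 24), -16) = Mul(21, -16) = -336)
Add(p, Mul(-1, Mul(-14, -40))) = Add(-336, Mul(-1, Mul(-14, -40))) = Add(-336, Mul(-1, 560)) = Add(-336, -560) = -896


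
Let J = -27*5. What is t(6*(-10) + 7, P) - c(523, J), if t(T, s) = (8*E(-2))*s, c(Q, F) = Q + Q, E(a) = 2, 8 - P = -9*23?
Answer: 2394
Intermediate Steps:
J = -135
P = 215 (P = 8 - (-9)*23 = 8 - 1*(-207) = 8 + 207 = 215)
c(Q, F) = 2*Q
t(T, s) = 16*s (t(T, s) = (8*2)*s = 16*s)
t(6*(-10) + 7, P) - c(523, J) = 16*215 - 2*523 = 3440 - 1*1046 = 3440 - 1046 = 2394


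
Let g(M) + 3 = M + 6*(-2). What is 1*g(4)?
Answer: -11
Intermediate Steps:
g(M) = -15 + M (g(M) = -3 + (M + 6*(-2)) = -3 + (M - 12) = -3 + (-12 + M) = -15 + M)
1*g(4) = 1*(-15 + 4) = 1*(-11) = -11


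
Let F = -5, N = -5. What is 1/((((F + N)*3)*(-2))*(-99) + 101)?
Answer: -1/5839 ≈ -0.00017126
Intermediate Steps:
1/((((F + N)*3)*(-2))*(-99) + 101) = 1/((((-5 - 5)*3)*(-2))*(-99) + 101) = 1/((-10*3*(-2))*(-99) + 101) = 1/(-30*(-2)*(-99) + 101) = 1/(60*(-99) + 101) = 1/(-5940 + 101) = 1/(-5839) = -1/5839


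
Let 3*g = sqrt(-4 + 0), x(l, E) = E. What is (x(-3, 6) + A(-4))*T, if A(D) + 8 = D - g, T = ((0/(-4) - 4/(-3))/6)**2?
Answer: -8/27 - 8*I/243 ≈ -0.2963 - 0.032922*I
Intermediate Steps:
g = 2*I/3 (g = sqrt(-4 + 0)/3 = sqrt(-4)/3 = (2*I)/3 = 2*I/3 ≈ 0.66667*I)
T = 4/81 (T = ((0*(-1/4) - 4*(-1/3))*(1/6))**2 = ((0 + 4/3)*(1/6))**2 = ((4/3)*(1/6))**2 = (2/9)**2 = 4/81 ≈ 0.049383)
A(D) = -8 + D - 2*I/3 (A(D) = -8 + (D - 2*I/3) = -8 + D - 2*I/3)
(x(-3, 6) + A(-4))*T = (6 + (-8 - 4 - 2*I/3))*(4/81) = (6 + (-12 - 2*I/3))*(4/81) = (-6 - 2*I/3)*(4/81) = -8/27 - 8*I/243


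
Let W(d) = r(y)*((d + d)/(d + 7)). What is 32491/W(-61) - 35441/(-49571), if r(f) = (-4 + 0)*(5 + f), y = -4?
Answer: -43477859143/12095324 ≈ -3594.6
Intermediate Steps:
r(f) = -20 - 4*f (r(f) = -4*(5 + f) = -20 - 4*f)
W(d) = -8*d/(7 + d) (W(d) = (-20 - 4*(-4))*((d + d)/(d + 7)) = (-20 + 16)*((2*d)/(7 + d)) = -8*d/(7 + d))
32491/W(-61) - 35441/(-49571) = 32491/((-8*(-61)/(7 - 61))) - 35441/(-49571) = 32491/((-8*(-61)/(-54))) - 35441*(-1/49571) = 32491/((-8*(-61)*(-1/54))) + 35441/49571 = 32491/(-244/27) + 35441/49571 = 32491*(-27/244) + 35441/49571 = -877257/244 + 35441/49571 = -43477859143/12095324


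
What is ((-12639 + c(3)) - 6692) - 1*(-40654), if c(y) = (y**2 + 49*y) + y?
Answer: 21482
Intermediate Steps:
c(y) = y**2 + 50*y
((-12639 + c(3)) - 6692) - 1*(-40654) = ((-12639 + 3*(50 + 3)) - 6692) - 1*(-40654) = ((-12639 + 3*53) - 6692) + 40654 = ((-12639 + 159) - 6692) + 40654 = (-12480 - 6692) + 40654 = -19172 + 40654 = 21482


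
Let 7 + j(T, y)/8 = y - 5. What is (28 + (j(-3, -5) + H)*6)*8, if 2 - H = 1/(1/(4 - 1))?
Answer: -6352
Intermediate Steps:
j(T, y) = -96 + 8*y (j(T, y) = -56 + 8*(y - 5) = -56 + 8*(-5 + y) = -56 + (-40 + 8*y) = -96 + 8*y)
H = -1 (H = 2 - 1/(1/(4 - 1)) = 2 - 1/(1/3) = 2 - 1/1/3 = 2 - 1*3 = 2 - 3 = -1)
(28 + (j(-3, -5) + H)*6)*8 = (28 + ((-96 + 8*(-5)) - 1)*6)*8 = (28 + ((-96 - 40) - 1)*6)*8 = (28 + (-136 - 1)*6)*8 = (28 - 137*6)*8 = (28 - 822)*8 = -794*8 = -6352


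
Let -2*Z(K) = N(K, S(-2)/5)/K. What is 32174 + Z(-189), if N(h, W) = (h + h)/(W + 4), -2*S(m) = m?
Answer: 675649/21 ≈ 32174.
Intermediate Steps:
S(m) = -m/2
N(h, W) = 2*h/(4 + W) (N(h, W) = (2*h)/(4 + W) = 2*h/(4 + W))
Z(K) = -5/21 (Z(K) = -2*K/(4 - 1/2*(-2)/5)/(2*K) = -2*K/(4 + 1*(1/5))/(2*K) = -2*K/(4 + 1/5)/(2*K) = -2*K/(21/5)/(2*K) = -2*K*(5/21)/(2*K) = -10*K/21/(2*K) = -1/2*10/21 = -5/21)
32174 + Z(-189) = 32174 - 5/21 = 675649/21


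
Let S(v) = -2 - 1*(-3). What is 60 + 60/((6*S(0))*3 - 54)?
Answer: 175/3 ≈ 58.333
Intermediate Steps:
S(v) = 1 (S(v) = -2 + 3 = 1)
60 + 60/((6*S(0))*3 - 54) = 60 + 60/((6*1)*3 - 54) = 60 + 60/(6*3 - 54) = 60 + 60/(18 - 54) = 60 + 60/(-36) = 60 - 1/36*60 = 60 - 5/3 = 175/3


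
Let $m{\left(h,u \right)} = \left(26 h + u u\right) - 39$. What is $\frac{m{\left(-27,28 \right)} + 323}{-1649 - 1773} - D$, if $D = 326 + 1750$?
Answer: $- \frac{3552219}{1711} \approx -2076.1$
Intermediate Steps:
$m{\left(h,u \right)} = -39 + u^{2} + 26 h$ ($m{\left(h,u \right)} = \left(26 h + u^{2}\right) - 39 = \left(u^{2} + 26 h\right) - 39 = -39 + u^{2} + 26 h$)
$D = 2076$
$\frac{m{\left(-27,28 \right)} + 323}{-1649 - 1773} - D = \frac{\left(-39 + 28^{2} + 26 \left(-27\right)\right) + 323}{-1649 - 1773} - 2076 = \frac{\left(-39 + 784 - 702\right) + 323}{-3422} - 2076 = \left(43 + 323\right) \left(- \frac{1}{3422}\right) - 2076 = 366 \left(- \frac{1}{3422}\right) - 2076 = - \frac{183}{1711} - 2076 = - \frac{3552219}{1711}$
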